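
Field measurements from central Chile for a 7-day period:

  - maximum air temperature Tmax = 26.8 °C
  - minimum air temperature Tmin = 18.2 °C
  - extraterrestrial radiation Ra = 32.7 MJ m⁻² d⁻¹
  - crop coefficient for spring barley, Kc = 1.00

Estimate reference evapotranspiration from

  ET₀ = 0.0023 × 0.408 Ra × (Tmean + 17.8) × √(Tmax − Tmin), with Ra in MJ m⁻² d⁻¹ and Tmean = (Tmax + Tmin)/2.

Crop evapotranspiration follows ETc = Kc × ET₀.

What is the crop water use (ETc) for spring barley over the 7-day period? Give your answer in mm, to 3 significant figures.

Tmean = (26.8 + 18.2)/2 = 22.50 °C
0.408 Ra = 0.408 × 32.7 = 13.3416 mm/d equivalent
ET₀ = 0.0023 × 13.3416 × (22.50 + 17.8) × √8.6 = 0.0023 × 13.3416 × 40.30 × 2.9326 = 3.6265 mm/d
ETc = Kc × ET₀ = 1.00 × 3.6265 = 3.6265 mm/d
Over 7 days: 3.6265 × 7 = 25.386 mm

25.4 mm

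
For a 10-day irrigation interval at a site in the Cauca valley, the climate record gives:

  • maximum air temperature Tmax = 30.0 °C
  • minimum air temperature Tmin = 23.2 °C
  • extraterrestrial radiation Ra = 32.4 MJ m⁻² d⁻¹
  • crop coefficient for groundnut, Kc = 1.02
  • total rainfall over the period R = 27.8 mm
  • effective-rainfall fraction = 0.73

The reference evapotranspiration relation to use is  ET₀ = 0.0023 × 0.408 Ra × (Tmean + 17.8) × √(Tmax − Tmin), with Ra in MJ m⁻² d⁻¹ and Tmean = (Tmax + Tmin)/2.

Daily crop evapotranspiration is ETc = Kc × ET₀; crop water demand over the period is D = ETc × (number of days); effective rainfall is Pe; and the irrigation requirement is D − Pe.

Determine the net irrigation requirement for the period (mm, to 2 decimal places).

Tmean = (30.0 + 23.2)/2 = 26.60 °C
0.408 Ra = 0.408 × 32.4 = 13.2192 mm/d equivalent
ET₀ = 0.0023 × 13.2192 × (26.60 + 17.8) × √6.8 = 0.0023 × 13.2192 × 44.40 × 2.6077 = 3.5203 mm/d
ETc = Kc × ET₀ = 1.02 × 3.5203 = 3.5907 mm/d
Crop demand D = ETc × 10 d = 3.5907 × 10 = 35.907 mm
Pe = 0.73 × 27.8 = 20.294 mm
D − Pe = 35.907 − 20.294 = 15.613 mm

15.61 mm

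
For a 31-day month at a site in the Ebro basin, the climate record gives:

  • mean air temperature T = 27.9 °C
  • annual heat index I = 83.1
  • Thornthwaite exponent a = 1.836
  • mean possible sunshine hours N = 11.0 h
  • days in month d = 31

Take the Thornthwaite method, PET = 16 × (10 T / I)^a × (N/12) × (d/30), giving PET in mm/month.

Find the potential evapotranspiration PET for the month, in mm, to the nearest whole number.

140 mm

10T/I = 10 × 27.9 / 83.1 = 3.3574
(10T/I)^a = 3.3574^1.836 = 9.2415
Uncorrected PET = 16 × 9.2415 = 147.864 mm
Correction = (N/12)(d/30) = (11.0/12)(31/30) = 0.9472
PET = 147.864 × 0.9472 = 140.057 mm/month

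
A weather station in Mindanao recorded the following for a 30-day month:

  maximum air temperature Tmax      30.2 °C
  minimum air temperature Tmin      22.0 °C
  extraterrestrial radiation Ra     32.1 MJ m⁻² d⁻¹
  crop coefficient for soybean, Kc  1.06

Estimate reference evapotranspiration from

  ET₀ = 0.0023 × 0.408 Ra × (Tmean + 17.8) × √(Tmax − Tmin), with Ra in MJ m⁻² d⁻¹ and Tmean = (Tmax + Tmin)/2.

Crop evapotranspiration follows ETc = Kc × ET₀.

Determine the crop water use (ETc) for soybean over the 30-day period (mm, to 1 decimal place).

Tmean = (30.2 + 22.0)/2 = 26.10 °C
0.408 Ra = 0.408 × 32.1 = 13.0968 mm/d equivalent
ET₀ = 0.0023 × 13.0968 × (26.10 + 17.8) × √8.2 = 0.0023 × 13.0968 × 43.90 × 2.8636 = 3.7868 mm/d
ETc = Kc × ET₀ = 1.06 × 3.7868 = 4.0140 mm/d
Over 30 days: 4.0140 × 30 = 120.420 mm

120.4 mm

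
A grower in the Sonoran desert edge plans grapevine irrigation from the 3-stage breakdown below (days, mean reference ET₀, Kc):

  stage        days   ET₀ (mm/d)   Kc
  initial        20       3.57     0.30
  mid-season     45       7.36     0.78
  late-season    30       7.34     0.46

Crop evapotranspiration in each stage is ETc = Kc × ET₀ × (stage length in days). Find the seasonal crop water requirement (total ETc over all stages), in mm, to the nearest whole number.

381 mm

initial: 0.30 × 3.57 × 20 = 21.42 mm
mid-season: 0.78 × 7.36 × 45 = 258.34 mm
late-season: 0.46 × 7.34 × 30 = 101.29 mm
Seasonal total = 381.05 mm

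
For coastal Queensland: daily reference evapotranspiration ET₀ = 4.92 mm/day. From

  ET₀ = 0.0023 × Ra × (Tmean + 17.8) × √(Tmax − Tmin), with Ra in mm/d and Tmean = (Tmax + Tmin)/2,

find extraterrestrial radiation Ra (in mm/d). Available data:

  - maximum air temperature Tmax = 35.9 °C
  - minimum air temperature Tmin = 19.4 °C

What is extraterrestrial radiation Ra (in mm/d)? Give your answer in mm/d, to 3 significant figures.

Tmean = 27.65 °C; √ΔT = 4.0620
Ra = ET₀ / [0.0023 × (Tmean+17.8) × √ΔT] = 4.92 / (0.0023 × 45.45 × 4.0620) = 11.587 mm/d

11.6 mm/d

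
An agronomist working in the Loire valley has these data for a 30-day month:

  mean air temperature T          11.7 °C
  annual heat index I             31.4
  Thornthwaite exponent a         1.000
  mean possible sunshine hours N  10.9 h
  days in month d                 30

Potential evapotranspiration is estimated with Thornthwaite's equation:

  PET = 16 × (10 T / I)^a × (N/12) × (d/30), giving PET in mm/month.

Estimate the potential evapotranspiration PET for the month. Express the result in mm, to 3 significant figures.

10T/I = 10 × 11.7 / 31.4 = 3.7261
(10T/I)^a = 3.7261^1.000 = 3.7261
Uncorrected PET = 16 × 3.7261 = 59.618 mm
Correction = (N/12)(d/30) = (10.9/12)(30/30) = 0.9083
PET = 59.618 × 0.9083 = 54.151 mm/month

54.2 mm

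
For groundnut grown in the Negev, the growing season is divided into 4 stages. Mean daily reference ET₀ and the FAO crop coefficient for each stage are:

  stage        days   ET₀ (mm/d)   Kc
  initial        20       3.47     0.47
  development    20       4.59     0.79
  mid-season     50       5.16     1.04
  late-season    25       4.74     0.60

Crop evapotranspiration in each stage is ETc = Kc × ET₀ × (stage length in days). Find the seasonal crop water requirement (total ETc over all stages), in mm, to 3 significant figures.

445 mm

initial: 0.47 × 3.47 × 20 = 32.62 mm
development: 0.79 × 4.59 × 20 = 72.52 mm
mid-season: 1.04 × 5.16 × 50 = 268.32 mm
late-season: 0.60 × 4.74 × 25 = 71.10 mm
Seasonal total = 444.56 mm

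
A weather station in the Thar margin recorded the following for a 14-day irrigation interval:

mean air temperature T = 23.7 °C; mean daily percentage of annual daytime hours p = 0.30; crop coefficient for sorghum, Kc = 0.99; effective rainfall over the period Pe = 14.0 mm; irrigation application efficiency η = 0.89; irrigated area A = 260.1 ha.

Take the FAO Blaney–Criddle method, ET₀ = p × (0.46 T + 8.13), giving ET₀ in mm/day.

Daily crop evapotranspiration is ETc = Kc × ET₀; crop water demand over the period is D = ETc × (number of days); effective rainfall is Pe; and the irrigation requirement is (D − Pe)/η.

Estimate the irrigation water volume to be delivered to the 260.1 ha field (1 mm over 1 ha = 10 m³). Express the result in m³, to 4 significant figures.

190400 m³

ET₀ = 0.30 × (0.46 × 23.7 + 8.13) = 0.30 × 19.032 = 5.7096 mm/d
ETc = Kc × ET₀ = 0.99 × 5.7096 = 5.6525 mm/d
Crop demand D = ETc × 14 d = 5.6525 × 14 = 79.135 mm
D − Pe = 79.135 − 14.0 = 65.135 mm
Gross irrigation = 65.135 / 0.89 = 73.185 mm
Volume = 73.185 mm × 260.1 ha × 10 = 190354.2 m³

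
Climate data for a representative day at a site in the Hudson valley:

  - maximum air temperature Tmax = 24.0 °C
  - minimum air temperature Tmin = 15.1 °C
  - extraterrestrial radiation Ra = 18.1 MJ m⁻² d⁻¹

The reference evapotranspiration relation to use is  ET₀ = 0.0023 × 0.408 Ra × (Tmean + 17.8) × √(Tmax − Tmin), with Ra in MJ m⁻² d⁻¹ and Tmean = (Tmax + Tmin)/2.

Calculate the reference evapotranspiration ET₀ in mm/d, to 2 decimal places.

Tmean = (24.0 + 15.1)/2 = 19.55 °C
0.408 Ra = 0.408 × 18.1 = 7.3848 mm/d equivalent
ET₀ = 0.0023 × 7.3848 × (19.55 + 17.8) × √8.9 = 0.0023 × 7.3848 × 37.35 × 2.9833 = 1.8926 mm/d

1.89 mm/d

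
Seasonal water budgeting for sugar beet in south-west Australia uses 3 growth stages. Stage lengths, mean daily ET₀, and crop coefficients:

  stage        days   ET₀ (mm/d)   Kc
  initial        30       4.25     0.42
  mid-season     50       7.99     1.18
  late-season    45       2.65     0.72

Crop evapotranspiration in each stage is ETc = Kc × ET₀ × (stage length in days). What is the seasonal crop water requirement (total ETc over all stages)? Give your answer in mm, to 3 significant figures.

initial: 0.42 × 4.25 × 30 = 53.55 mm
mid-season: 1.18 × 7.99 × 50 = 471.41 mm
late-season: 0.72 × 2.65 × 45 = 85.86 mm
Seasonal total = 610.82 mm

611 mm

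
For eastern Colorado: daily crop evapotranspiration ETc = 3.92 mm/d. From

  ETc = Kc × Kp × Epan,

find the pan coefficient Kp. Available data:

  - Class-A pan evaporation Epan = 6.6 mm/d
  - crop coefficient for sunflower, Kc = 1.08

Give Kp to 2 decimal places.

0.55

ETc = Kc × Kp × Epan  ⇒  Kp = ETc / (Kc × Epan)
Kp = 3.92 / (1.08 × 6.6) = 3.92 / 7.128 = 0.5499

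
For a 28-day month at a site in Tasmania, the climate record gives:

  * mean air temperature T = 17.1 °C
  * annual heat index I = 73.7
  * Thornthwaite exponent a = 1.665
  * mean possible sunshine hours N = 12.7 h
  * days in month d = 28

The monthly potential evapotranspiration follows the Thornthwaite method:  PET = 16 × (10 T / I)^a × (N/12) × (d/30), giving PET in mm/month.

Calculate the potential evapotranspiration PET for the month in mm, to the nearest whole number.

10T/I = 10 × 17.1 / 73.7 = 2.3202
(10T/I)^a = 2.3202^1.665 = 4.0607
Uncorrected PET = 16 × 4.0607 = 64.971 mm
Correction = (N/12)(d/30) = (12.7/12)(28/30) = 0.9878
PET = 64.971 × 0.9878 = 64.178 mm/month

64 mm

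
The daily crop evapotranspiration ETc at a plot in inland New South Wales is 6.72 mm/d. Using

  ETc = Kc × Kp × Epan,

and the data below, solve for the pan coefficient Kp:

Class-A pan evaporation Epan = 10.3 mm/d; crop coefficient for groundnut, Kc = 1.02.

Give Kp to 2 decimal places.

ETc = Kc × Kp × Epan  ⇒  Kp = ETc / (Kc × Epan)
Kp = 6.72 / (1.02 × 10.3) = 6.72 / 10.506 = 0.6396

0.64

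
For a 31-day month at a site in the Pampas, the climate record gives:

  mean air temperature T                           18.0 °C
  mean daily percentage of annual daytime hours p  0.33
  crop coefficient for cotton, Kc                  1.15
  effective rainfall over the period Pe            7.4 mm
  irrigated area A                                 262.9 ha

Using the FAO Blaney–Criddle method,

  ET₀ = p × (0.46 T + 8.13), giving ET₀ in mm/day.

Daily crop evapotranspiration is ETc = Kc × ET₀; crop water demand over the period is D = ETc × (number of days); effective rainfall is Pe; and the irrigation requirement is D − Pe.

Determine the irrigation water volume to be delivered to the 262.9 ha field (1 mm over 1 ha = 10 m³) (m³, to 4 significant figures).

488100 m³

ET₀ = 0.33 × (0.46 × 18.0 + 8.13) = 0.33 × 16.410 = 5.4153 mm/d
ETc = Kc × ET₀ = 1.15 × 5.4153 = 6.2276 mm/d
Crop demand D = ETc × 31 d = 6.2276 × 31 = 193.056 mm
D − Pe = 193.056 − 7.4 = 185.656 mm
Volume = 185.656 mm × 262.9 ha × 10 = 488089.6 m³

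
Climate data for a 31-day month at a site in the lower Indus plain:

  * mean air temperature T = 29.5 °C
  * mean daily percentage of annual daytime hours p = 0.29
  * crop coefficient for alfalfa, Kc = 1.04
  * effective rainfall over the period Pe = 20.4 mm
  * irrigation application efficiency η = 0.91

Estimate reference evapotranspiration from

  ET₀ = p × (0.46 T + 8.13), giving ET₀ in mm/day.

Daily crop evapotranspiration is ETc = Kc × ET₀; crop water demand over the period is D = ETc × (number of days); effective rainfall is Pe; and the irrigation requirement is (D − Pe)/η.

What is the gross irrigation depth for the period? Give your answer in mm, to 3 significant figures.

201 mm

ET₀ = 0.29 × (0.46 × 29.5 + 8.13) = 0.29 × 21.700 = 6.2930 mm/d
ETc = Kc × ET₀ = 1.04 × 6.2930 = 6.5447 mm/d
Crop demand D = ETc × 31 d = 6.5447 × 31 = 202.886 mm
D − Pe = 202.886 − 20.4 = 182.486 mm
Gross irrigation = 182.486 / 0.91 = 200.534 mm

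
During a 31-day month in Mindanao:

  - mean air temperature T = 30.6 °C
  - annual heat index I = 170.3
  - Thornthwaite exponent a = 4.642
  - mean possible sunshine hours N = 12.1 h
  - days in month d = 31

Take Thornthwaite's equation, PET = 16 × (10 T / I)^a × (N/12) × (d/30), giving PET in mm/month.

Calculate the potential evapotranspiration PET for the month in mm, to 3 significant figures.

10T/I = 10 × 30.6 / 170.3 = 1.7968
(10T/I)^a = 1.7968^4.642 = 15.1841
Uncorrected PET = 16 × 15.1841 = 242.946 mm
Correction = (N/12)(d/30) = (12.1/12)(31/30) = 1.0419
PET = 242.946 × 1.0419 = 253.125 mm/month

253 mm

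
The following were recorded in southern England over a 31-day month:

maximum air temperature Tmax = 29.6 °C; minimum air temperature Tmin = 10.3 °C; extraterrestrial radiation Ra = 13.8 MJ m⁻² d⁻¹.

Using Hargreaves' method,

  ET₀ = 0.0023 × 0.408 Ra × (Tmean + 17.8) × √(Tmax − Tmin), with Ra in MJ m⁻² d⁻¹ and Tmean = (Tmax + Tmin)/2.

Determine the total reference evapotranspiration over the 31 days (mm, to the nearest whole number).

67 mm

Tmean = (29.6 + 10.3)/2 = 19.95 °C
0.408 Ra = 0.408 × 13.8 = 5.6304 mm/d equivalent
ET₀ = 0.0023 × 5.6304 × (19.95 + 17.8) × √19.3 = 0.0023 × 5.6304 × 37.75 × 4.3932 = 2.1477 mm/d
Over 31 days: 2.1477 × 31 = 66.579 mm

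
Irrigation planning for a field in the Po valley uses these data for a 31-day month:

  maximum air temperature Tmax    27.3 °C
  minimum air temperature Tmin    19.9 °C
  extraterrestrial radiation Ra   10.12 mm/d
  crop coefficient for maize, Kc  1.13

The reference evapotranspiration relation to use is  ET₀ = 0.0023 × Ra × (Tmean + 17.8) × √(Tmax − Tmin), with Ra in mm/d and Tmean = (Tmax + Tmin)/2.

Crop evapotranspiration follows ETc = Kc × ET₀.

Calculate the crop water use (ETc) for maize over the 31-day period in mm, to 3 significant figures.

91.8 mm

Tmean = (27.3 + 19.9)/2 = 23.60 °C
ET₀ = 0.0023 × 10.12 × (23.60 + 17.8) × √7.4 = 0.0023 × 10.12 × 41.40 × 2.7203 = 2.6214 mm/d
ETc = Kc × ET₀ = 1.13 × 2.6214 = 2.9622 mm/d
Over 31 days: 2.9622 × 31 = 91.828 mm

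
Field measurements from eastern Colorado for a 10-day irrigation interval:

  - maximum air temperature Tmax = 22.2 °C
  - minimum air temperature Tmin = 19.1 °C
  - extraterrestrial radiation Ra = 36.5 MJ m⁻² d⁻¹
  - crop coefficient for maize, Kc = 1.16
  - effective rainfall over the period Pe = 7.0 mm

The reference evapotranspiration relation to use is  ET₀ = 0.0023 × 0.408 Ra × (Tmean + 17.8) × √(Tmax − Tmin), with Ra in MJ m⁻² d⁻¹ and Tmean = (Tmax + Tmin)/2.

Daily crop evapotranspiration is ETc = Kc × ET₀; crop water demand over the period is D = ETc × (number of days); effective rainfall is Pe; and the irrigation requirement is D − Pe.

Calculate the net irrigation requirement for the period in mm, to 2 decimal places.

Tmean = (22.2 + 19.1)/2 = 20.65 °C
0.408 Ra = 0.408 × 36.5 = 14.8920 mm/d equivalent
ET₀ = 0.0023 × 14.8920 × (20.65 + 17.8) × √3.1 = 0.0023 × 14.8920 × 38.45 × 1.7607 = 2.3188 mm/d
ETc = Kc × ET₀ = 1.16 × 2.3188 = 2.6898 mm/d
Crop demand D = ETc × 10 d = 2.6898 × 10 = 26.898 mm
D − Pe = 26.898 − 7.0 = 19.898 mm

19.90 mm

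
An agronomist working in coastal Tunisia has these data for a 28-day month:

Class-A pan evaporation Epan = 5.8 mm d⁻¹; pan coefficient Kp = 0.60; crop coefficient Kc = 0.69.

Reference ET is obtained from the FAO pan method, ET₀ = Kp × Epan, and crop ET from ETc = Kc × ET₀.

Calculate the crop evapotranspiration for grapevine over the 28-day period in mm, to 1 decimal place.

67.2 mm

ET₀ = 0.60 × 5.8 = 3.4800 mm/d
ETc = Kc × ET₀ = 0.69 × 3.4800 = 2.4012 mm/d
Over 28 days: 2.4012 × 28 = 67.234 mm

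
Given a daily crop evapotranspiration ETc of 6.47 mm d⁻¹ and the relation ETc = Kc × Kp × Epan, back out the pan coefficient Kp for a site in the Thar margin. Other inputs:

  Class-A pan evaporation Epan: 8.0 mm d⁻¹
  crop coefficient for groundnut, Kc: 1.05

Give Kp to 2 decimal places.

0.77

ETc = Kc × Kp × Epan  ⇒  Kp = ETc / (Kc × Epan)
Kp = 6.47 / (1.05 × 8.0) = 6.47 / 8.400 = 0.7702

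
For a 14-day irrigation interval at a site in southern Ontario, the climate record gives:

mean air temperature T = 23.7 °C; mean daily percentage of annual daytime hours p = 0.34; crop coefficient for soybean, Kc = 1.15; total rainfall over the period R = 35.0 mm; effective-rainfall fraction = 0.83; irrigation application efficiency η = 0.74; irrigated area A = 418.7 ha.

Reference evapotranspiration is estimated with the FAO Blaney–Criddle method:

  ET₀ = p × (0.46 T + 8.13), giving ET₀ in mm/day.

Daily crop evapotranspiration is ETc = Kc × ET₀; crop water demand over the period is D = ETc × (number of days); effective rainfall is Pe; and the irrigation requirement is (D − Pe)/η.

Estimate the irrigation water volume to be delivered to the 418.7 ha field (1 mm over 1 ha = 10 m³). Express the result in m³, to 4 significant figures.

425100 m³

ET₀ = 0.34 × (0.46 × 23.7 + 8.13) = 0.34 × 19.032 = 6.4709 mm/d
ETc = Kc × ET₀ = 1.15 × 6.4709 = 7.4415 mm/d
Crop demand D = ETc × 14 d = 7.4415 × 14 = 104.181 mm
Pe = 0.83 × 35.0 = 29.050 mm
D − Pe = 104.181 − 29.050 = 75.131 mm
Gross irrigation = 75.131 / 0.74 = 101.528 mm
Volume = 101.528 mm × 418.7 ha × 10 = 425097.7 m³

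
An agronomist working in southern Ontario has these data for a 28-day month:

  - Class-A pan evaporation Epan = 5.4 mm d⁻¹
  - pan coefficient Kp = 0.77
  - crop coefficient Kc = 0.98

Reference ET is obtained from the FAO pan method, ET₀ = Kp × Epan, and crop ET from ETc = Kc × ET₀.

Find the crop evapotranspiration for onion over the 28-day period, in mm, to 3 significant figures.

114 mm

ET₀ = 0.77 × 5.4 = 4.1580 mm/d
ETc = Kc × ET₀ = 0.98 × 4.1580 = 4.0748 mm/d
Over 28 days: 4.0748 × 28 = 114.094 mm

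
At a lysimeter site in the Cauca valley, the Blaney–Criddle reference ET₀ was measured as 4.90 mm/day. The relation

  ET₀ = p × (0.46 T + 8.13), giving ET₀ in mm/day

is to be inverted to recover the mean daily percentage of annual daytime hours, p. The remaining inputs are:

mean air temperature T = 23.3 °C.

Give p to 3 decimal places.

0.260

p = ET₀ / (0.46 T + 8.13) = 4.90 / (0.46 × 23.3 + 8.13) = 4.90 / 18.848 = 0.2600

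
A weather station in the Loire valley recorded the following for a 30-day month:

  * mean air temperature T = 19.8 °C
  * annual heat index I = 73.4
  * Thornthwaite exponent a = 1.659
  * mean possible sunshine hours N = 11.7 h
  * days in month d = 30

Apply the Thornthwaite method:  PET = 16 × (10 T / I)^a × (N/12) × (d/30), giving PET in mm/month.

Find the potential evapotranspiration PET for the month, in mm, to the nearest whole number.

10T/I = 10 × 19.8 / 73.4 = 2.6975
(10T/I)^a = 2.6975^1.659 = 5.1876
Uncorrected PET = 16 × 5.1876 = 83.002 mm
Correction = (N/12)(d/30) = (11.7/12)(30/30) = 0.9750
PET = 83.002 × 0.9750 = 80.927 mm/month

81 mm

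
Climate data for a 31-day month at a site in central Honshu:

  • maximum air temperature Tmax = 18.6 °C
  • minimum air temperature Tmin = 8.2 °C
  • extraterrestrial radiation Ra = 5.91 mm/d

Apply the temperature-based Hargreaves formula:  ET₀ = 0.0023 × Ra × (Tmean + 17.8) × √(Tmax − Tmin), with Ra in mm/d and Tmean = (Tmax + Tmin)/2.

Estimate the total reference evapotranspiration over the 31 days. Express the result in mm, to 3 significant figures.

42.4 mm

Tmean = (18.6 + 8.2)/2 = 13.40 °C
ET₀ = 0.0023 × 5.91 × (13.40 + 17.8) × √10.4 = 0.0023 × 5.91 × 31.20 × 3.2249 = 1.3677 mm/d
Over 31 days: 1.3677 × 31 = 42.399 mm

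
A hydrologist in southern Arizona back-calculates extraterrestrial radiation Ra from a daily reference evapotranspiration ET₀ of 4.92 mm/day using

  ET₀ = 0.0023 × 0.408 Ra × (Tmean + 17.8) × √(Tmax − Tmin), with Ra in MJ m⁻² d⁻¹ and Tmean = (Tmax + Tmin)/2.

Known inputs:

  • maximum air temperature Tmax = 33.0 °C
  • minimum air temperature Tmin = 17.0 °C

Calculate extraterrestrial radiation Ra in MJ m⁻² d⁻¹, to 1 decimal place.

30.6 MJ m⁻² d⁻¹

Tmean = (33.0+17.0)/2 = 25.00 °C; ΔT = 16.0
Ra = ET₀ / [0.0023 × 0.408 × (Tmean+17.8) × √ΔT]
   = 4.92 / (0.0023 × 0.408 × 42.80 × 4.0000) = 30.625 MJ m⁻² d⁻¹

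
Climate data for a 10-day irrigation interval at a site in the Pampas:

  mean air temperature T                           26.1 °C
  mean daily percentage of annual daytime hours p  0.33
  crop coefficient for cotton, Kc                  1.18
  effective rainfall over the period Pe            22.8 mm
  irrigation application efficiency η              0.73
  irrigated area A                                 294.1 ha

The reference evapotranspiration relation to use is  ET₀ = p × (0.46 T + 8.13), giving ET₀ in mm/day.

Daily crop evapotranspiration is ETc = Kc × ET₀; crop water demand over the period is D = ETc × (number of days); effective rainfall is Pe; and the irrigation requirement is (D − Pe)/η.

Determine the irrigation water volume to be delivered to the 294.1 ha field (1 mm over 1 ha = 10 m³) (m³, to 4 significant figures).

ET₀ = 0.33 × (0.46 × 26.1 + 8.13) = 0.33 × 20.136 = 6.6449 mm/d
ETc = Kc × ET₀ = 1.18 × 6.6449 = 7.8410 mm/d
Crop demand D = ETc × 10 d = 7.8410 × 10 = 78.410 mm
D − Pe = 78.410 − 22.8 = 55.610 mm
Gross irrigation = 55.610 / 0.73 = 76.178 mm
Volume = 76.178 mm × 294.1 ha × 10 = 224039.5 m³

224000 m³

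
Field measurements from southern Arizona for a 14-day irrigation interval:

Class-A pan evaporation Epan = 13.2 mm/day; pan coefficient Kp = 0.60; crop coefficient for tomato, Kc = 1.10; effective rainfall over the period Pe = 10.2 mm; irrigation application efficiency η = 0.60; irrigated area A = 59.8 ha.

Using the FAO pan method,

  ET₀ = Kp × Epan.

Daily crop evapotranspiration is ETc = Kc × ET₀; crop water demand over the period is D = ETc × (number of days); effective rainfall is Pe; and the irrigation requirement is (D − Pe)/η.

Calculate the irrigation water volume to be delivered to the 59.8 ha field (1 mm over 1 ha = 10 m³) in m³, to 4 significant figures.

111400 m³

ET₀ = 0.60 × 13.2 = 7.9200 mm/d
ETc = Kc × ET₀ = 1.10 × 7.9200 = 8.7120 mm/d
Crop demand D = ETc × 14 d = 8.7120 × 14 = 121.968 mm
D − Pe = 121.968 − 10.2 = 111.768 mm
Gross irrigation = 111.768 / 0.60 = 186.280 mm
Volume = 186.280 mm × 59.8 ha × 10 = 111395.4 m³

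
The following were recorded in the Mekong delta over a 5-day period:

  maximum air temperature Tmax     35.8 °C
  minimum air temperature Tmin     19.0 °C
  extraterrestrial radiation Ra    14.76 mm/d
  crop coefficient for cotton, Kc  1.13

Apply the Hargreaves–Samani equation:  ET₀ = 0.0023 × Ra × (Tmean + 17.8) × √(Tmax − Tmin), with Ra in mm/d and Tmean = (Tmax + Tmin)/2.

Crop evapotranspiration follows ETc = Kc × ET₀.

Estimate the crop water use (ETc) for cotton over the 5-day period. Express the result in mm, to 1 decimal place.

Tmean = (35.8 + 19.0)/2 = 27.40 °C
ET₀ = 0.0023 × 14.76 × (27.40 + 17.8) × √16.8 = 0.0023 × 14.76 × 45.20 × 4.0988 = 6.2894 mm/d
ETc = Kc × ET₀ = 1.13 × 6.2894 = 7.1070 mm/d
Over 5 days: 7.1070 × 5 = 35.535 mm

35.5 mm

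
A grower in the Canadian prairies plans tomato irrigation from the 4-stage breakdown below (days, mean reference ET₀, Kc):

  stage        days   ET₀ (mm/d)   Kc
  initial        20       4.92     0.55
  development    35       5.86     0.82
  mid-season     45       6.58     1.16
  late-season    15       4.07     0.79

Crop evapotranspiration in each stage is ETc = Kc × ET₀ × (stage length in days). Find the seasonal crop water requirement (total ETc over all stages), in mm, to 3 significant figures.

614 mm

initial: 0.55 × 4.92 × 20 = 54.12 mm
development: 0.82 × 5.86 × 35 = 168.18 mm
mid-season: 1.16 × 6.58 × 45 = 343.48 mm
late-season: 0.79 × 4.07 × 15 = 48.23 mm
Seasonal total = 614.01 mm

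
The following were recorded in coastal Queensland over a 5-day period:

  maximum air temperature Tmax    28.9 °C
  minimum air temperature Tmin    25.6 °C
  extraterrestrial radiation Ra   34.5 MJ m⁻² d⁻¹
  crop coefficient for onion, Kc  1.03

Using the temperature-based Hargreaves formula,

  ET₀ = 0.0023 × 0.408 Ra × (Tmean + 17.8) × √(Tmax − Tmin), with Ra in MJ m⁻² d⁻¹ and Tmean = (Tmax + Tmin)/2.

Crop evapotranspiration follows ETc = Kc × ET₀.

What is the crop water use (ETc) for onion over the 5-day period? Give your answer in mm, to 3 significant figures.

Tmean = (28.9 + 25.6)/2 = 27.25 °C
0.408 Ra = 0.408 × 34.5 = 14.0760 mm/d equivalent
ET₀ = 0.0023 × 14.0760 × (27.25 + 17.8) × √3.3 = 0.0023 × 14.0760 × 45.05 × 1.8166 = 2.6495 mm/d
ETc = Kc × ET₀ = 1.03 × 2.6495 = 2.7290 mm/d
Over 5 days: 2.7290 × 5 = 13.645 mm

13.6 mm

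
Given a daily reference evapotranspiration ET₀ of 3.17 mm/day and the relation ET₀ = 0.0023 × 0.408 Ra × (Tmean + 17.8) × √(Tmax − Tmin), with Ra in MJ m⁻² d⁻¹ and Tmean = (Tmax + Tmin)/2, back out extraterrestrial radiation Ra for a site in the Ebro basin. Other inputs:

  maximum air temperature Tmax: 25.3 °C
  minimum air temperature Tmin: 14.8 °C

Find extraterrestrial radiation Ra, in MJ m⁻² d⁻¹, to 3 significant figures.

Tmean = (25.3+14.8)/2 = 20.05 °C; ΔT = 10.5
Ra = ET₀ / [0.0023 × 0.408 × (Tmean+17.8) × √ΔT]
   = 3.17 / (0.0023 × 0.408 × 37.85 × 3.2404) = 27.543 MJ m⁻² d⁻¹

27.5 MJ m⁻² d⁻¹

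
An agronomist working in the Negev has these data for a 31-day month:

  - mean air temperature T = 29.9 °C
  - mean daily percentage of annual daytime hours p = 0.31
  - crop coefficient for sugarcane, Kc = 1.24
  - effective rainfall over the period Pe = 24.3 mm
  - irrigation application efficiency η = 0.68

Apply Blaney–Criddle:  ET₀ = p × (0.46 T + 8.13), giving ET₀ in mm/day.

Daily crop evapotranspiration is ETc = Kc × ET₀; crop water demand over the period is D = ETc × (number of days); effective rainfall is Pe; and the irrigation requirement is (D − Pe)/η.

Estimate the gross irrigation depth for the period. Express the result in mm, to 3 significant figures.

ET₀ = 0.31 × (0.46 × 29.9 + 8.13) = 0.31 × 21.884 = 6.7840 mm/d
ETc = Kc × ET₀ = 1.24 × 6.7840 = 8.4122 mm/d
Crop demand D = ETc × 31 d = 8.4122 × 31 = 260.778 mm
D − Pe = 260.778 − 24.3 = 236.478 mm
Gross irrigation = 236.478 / 0.68 = 347.762 mm

348 mm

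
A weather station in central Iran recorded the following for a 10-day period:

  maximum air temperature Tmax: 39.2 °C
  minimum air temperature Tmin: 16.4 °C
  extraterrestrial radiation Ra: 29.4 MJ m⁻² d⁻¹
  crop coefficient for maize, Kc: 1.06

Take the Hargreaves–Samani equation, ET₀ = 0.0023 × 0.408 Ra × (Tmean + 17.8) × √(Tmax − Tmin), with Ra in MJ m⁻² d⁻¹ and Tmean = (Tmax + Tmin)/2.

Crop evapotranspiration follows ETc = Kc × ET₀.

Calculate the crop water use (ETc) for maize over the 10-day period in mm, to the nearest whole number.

Tmean = (39.2 + 16.4)/2 = 27.80 °C
0.408 Ra = 0.408 × 29.4 = 11.9952 mm/d equivalent
ET₀ = 0.0023 × 11.9952 × (27.80 + 17.8) × √22.8 = 0.0023 × 11.9952 × 45.60 × 4.7749 = 6.0071 mm/d
ETc = Kc × ET₀ = 1.06 × 6.0071 = 6.3675 mm/d
Over 10 days: 6.3675 × 10 = 63.675 mm

64 mm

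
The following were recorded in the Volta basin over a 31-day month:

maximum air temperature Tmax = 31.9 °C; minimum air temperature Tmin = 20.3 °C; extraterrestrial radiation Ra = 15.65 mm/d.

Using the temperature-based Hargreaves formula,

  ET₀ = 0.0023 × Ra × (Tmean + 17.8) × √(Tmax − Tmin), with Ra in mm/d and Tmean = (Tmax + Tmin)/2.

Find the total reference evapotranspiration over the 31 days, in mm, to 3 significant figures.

Tmean = (31.9 + 20.3)/2 = 26.10 °C
ET₀ = 0.0023 × 15.65 × (26.10 + 17.8) × √11.6 = 0.0023 × 15.65 × 43.90 × 3.4059 = 5.3819 mm/d
Over 31 days: 5.3819 × 31 = 166.839 mm

167 mm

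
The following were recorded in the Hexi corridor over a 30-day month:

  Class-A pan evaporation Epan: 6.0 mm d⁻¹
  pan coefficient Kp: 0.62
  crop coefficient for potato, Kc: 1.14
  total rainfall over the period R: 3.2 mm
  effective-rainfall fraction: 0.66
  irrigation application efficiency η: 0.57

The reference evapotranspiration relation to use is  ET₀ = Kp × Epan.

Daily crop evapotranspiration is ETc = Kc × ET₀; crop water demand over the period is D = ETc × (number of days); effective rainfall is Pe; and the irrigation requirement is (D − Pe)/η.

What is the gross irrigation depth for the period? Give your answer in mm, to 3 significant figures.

ET₀ = 0.62 × 6.0 = 3.7200 mm/d
ETc = Kc × ET₀ = 1.14 × 3.7200 = 4.2408 mm/d
Crop demand D = ETc × 30 d = 4.2408 × 30 = 127.224 mm
Pe = 0.66 × 3.2 = 2.112 mm
D − Pe = 127.224 − 2.112 = 125.112 mm
Gross irrigation = 125.112 / 0.57 = 219.495 mm

219 mm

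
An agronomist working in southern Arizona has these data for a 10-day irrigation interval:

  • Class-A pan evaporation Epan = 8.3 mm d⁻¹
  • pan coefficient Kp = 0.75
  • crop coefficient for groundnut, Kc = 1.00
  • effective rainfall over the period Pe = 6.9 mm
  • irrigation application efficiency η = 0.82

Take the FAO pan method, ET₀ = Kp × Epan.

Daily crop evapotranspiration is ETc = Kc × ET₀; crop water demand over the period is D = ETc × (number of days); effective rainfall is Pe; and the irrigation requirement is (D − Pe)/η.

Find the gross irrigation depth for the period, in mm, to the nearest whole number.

68 mm

ET₀ = 0.75 × 8.3 = 6.2250 mm/d
ETc = Kc × ET₀ = 1.00 × 6.2250 = 6.2250 mm/d
Crop demand D = ETc × 10 d = 6.2250 × 10 = 62.250 mm
D − Pe = 62.250 − 6.9 = 55.350 mm
Gross irrigation = 55.350 / 0.82 = 67.500 mm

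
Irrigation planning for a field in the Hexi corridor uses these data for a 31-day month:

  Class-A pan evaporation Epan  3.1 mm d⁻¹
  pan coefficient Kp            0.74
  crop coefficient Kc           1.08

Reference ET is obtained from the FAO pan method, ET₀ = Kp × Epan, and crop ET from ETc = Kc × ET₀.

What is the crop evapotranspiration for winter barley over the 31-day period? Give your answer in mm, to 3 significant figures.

76.8 mm

ET₀ = 0.74 × 3.1 = 2.2940 mm/d
ETc = Kc × ET₀ = 1.08 × 2.2940 = 2.4775 mm/d
Over 31 days: 2.4775 × 31 = 76.803 mm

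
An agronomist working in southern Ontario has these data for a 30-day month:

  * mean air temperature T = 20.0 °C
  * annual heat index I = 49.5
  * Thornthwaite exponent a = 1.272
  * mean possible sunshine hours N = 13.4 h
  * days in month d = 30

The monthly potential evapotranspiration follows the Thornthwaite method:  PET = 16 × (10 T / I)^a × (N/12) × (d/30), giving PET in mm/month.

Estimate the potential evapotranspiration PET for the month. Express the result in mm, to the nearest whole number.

10T/I = 10 × 20.0 / 49.5 = 4.0404
(10T/I)^a = 4.0404^1.272 = 5.9071
Uncorrected PET = 16 × 5.9071 = 94.514 mm
Correction = (N/12)(d/30) = (13.4/12)(30/30) = 1.1167
PET = 94.514 × 1.1167 = 105.544 mm/month

106 mm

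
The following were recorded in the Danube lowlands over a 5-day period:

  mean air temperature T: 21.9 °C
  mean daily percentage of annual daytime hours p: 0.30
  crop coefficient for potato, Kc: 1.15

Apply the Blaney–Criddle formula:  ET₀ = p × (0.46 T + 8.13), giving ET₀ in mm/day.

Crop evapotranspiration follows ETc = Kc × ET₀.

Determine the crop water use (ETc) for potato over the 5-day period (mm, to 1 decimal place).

ET₀ = 0.30 × (0.46 × 21.9 + 8.13) = 0.30 × 18.204 = 5.4612 mm/d
ETc = Kc × ET₀ = 1.15 × 5.4612 = 6.2804 mm/d
Over 5 days: 6.2804 × 5 = 31.402 mm

31.4 mm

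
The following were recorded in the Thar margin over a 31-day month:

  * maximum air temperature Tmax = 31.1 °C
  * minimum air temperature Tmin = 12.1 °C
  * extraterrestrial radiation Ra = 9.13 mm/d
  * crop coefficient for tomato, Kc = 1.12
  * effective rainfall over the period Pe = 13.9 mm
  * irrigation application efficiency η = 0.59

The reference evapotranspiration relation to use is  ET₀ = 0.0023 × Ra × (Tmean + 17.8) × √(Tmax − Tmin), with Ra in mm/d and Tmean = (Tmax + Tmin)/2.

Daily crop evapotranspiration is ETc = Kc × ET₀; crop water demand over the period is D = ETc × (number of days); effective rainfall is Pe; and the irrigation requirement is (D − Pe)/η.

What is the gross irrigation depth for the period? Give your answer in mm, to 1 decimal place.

Tmean = (31.1 + 12.1)/2 = 21.60 °C
ET₀ = 0.0023 × 9.13 × (21.60 + 17.8) × √19.0 = 0.0023 × 9.13 × 39.40 × 4.3589 = 3.6064 mm/d
ETc = Kc × ET₀ = 1.12 × 3.6064 = 4.0392 mm/d
Crop demand D = ETc × 31 d = 4.0392 × 31 = 125.215 mm
D − Pe = 125.215 − 13.9 = 111.315 mm
Gross irrigation = 111.315 / 0.59 = 188.669 mm

188.7 mm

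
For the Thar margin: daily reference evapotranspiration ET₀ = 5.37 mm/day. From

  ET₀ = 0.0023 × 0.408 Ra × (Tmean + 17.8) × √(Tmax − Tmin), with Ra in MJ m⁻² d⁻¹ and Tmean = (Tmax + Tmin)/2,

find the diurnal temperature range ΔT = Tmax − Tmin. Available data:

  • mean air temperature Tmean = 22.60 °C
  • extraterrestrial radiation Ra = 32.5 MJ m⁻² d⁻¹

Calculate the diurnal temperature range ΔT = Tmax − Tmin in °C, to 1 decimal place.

19.0 °C

√ΔT = ET₀ / [0.0023 × 0.408 × Ra × (Tmean+17.8)] = 5.37 / (0.0023 × 13.2600 × 40.40) = 4.3583
ΔT = 4.3583² = 18.995 °C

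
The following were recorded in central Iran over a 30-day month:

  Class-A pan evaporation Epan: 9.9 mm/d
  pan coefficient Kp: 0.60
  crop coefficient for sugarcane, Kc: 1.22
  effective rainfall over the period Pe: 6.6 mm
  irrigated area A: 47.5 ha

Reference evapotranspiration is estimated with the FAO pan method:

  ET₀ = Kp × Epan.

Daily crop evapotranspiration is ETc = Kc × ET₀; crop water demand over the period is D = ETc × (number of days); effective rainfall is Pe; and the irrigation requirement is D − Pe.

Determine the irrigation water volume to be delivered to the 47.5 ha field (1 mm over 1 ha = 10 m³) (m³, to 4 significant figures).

100100 m³

ET₀ = 0.60 × 9.9 = 5.9400 mm/d
ETc = Kc × ET₀ = 1.22 × 5.9400 = 7.2468 mm/d
Crop demand D = ETc × 30 d = 7.2468 × 30 = 217.404 mm
D − Pe = 217.404 − 6.6 = 210.804 mm
Volume = 210.804 mm × 47.5 ha × 10 = 100131.9 m³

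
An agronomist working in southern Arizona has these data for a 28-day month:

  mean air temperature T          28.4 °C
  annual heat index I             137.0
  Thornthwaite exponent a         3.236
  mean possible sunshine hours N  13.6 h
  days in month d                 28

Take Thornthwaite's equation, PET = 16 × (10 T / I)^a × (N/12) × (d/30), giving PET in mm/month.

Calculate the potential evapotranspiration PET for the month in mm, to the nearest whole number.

179 mm

10T/I = 10 × 28.4 / 137.0 = 2.0730
(10T/I)^a = 2.0730^3.236 = 10.5807
Uncorrected PET = 16 × 10.5807 = 169.291 mm
Correction = (N/12)(d/30) = (13.6/12)(28/30) = 1.0578
PET = 169.291 × 1.0578 = 179.076 mm/month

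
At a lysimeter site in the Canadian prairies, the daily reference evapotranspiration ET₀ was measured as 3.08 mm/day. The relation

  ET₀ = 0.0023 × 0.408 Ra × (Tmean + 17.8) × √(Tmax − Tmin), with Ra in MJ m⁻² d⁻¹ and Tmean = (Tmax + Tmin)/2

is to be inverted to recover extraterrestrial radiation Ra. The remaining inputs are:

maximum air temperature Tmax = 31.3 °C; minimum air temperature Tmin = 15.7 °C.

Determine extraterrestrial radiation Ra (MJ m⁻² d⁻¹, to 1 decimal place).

20.1 MJ m⁻² d⁻¹

Tmean = (31.3+15.7)/2 = 23.50 °C; ΔT = 15.6
Ra = ET₀ / [0.0023 × 0.408 × (Tmean+17.8) × √ΔT]
   = 3.08 / (0.0023 × 0.408 × 41.30 × 3.9497) = 20.121 MJ m⁻² d⁻¹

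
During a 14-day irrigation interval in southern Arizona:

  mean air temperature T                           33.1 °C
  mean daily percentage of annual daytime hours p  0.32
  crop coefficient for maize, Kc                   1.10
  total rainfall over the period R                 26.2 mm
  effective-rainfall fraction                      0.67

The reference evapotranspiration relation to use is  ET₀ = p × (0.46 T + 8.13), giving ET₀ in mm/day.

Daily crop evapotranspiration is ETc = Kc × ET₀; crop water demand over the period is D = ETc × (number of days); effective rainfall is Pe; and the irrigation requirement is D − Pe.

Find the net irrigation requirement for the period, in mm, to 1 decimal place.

97.5 mm

ET₀ = 0.32 × (0.46 × 33.1 + 8.13) = 0.32 × 23.356 = 7.4739 mm/d
ETc = Kc × ET₀ = 1.10 × 7.4739 = 8.2213 mm/d
Crop demand D = ETc × 14 d = 8.2213 × 14 = 115.098 mm
Pe = 0.67 × 26.2 = 17.554 mm
D − Pe = 115.098 − 17.554 = 97.544 mm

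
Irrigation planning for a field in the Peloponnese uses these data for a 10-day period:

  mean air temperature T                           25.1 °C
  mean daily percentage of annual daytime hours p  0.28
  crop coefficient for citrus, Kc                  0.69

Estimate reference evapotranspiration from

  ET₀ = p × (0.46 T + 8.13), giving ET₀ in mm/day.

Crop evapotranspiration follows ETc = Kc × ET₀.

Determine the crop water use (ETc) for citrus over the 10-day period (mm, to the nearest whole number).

ET₀ = 0.28 × (0.46 × 25.1 + 8.13) = 0.28 × 19.676 = 5.5093 mm/d
ETc = Kc × ET₀ = 0.69 × 5.5093 = 3.8014 mm/d
Over 10 days: 3.8014 × 10 = 38.014 mm

38 mm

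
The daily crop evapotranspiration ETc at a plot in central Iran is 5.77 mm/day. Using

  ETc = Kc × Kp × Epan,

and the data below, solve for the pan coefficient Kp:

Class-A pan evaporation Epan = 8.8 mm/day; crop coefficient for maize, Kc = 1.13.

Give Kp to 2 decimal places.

0.58

ETc = Kc × Kp × Epan  ⇒  Kp = ETc / (Kc × Epan)
Kp = 5.77 / (1.13 × 8.8) = 5.77 / 9.944 = 0.5802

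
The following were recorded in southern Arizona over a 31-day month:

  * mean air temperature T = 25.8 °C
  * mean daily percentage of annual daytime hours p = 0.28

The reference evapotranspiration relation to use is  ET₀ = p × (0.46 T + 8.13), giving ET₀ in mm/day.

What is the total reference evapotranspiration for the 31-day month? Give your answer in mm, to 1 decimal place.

ET₀ = 0.28 × (0.46 × 25.8 + 8.13) = 0.28 × 19.998 = 5.5994 mm/d
Monthly total = 5.5994 × 31 = 173.581 mm

173.6 mm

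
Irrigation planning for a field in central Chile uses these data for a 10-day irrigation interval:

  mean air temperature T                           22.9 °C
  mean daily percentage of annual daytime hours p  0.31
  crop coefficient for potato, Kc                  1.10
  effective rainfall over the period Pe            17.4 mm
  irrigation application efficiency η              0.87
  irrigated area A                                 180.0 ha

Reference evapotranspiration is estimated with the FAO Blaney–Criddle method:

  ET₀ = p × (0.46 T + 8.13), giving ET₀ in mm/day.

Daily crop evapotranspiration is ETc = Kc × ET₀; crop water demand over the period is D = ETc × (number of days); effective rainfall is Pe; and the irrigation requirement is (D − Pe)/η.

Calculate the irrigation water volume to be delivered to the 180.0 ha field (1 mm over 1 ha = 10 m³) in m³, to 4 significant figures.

95680 m³

ET₀ = 0.31 × (0.46 × 22.9 + 8.13) = 0.31 × 18.664 = 5.7858 mm/d
ETc = Kc × ET₀ = 1.10 × 5.7858 = 6.3644 mm/d
Crop demand D = ETc × 10 d = 6.3644 × 10 = 63.644 mm
D − Pe = 63.644 − 17.4 = 46.244 mm
Gross irrigation = 46.244 / 0.87 = 53.154 mm
Volume = 53.154 mm × 180.0 ha × 10 = 95677.2 m³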